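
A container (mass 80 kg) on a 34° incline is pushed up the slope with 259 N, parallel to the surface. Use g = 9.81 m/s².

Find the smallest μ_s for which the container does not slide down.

N = m g cos θ = 650.6 N.
Friction must make up the shortfall along the incline: f = m g sin θ − P = 438.9 − 259 = 179.9 N.
At the threshold f = μ_s N, so μ_s,min = 179.9/650.6 = 0.276.

μ_s,min ≈ 0.276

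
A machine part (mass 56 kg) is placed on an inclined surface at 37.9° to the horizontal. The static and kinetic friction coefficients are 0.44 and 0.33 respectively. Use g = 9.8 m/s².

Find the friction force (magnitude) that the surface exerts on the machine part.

Normal force: N = m g cos θ = 56 × 9.8 × cos 37.9° = 433 N.
Along the slope the weight component is m g sin θ = 337.1 N; friction must supply exactly this, acting up-slope.
Static friction can supply at most μ_s N = 190.5 N.
Since |337.1| > 190.5 N, static friction cannot hold it; the machine part slides down the incline and kinetic friction applies: f = μ_k N = 0.33 × 433 = 143 N.

f ≈ 143 N (up the incline)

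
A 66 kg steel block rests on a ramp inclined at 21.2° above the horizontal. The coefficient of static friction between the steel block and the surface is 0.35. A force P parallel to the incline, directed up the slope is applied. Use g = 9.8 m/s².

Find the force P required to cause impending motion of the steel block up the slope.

P ≈ 445 N

At impending motion up the slope, friction acts down-slope at its limit: f = μ_s N.
P is parallel to the surface, so N = m g cos θ = 603 N.
Along the incline: P = m g sin θ + μ_s N = 234 + 0.35×603 = 445 N.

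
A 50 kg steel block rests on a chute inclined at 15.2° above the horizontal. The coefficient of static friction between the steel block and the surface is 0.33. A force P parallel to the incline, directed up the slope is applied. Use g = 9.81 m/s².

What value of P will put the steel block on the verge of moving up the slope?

At impending motion up the slope, friction acts down-slope at its limit: f = μ_s N.
P is parallel to the surface, so N = m g cos θ = 473 N.
Along the incline: P = m g sin θ + μ_s N = 129 + 0.33×473 = 285 N.

P ≈ 285 N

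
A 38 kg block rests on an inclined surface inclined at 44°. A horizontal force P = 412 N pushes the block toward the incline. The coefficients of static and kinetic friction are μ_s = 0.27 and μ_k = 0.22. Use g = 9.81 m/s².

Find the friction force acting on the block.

f ≈ 37.4 N (down the incline)

Resolve perpendicular to the incline: N = m g cos θ + P sin θ = 38×9.81×cos 44° + 412×sin 44° = 554.4 N.
Along the incline, the net driving force (taking up-slope positive) is P cos θ − m g sin θ = 296.4 − 259 = 37.41 N, so equilibrium requires friction f = -37.41 N (down-slope).
The limit of static friction is μ_s N = 149.7 N.
|f_req| = 37.41 ≤ 149.7 N → the block is in equilibrium; friction equals the required value.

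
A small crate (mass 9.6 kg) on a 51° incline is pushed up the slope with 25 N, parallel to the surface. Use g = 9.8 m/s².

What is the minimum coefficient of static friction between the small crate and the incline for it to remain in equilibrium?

N = m g cos θ = 59.21 N.
Friction must make up the shortfall along the incline: f = m g sin θ − P = 73.11 − 25 = 48.11 N.
At the threshold f = μ_s N, so μ_s,min = 48.11/59.21 = 0.813.

μ_s,min ≈ 0.813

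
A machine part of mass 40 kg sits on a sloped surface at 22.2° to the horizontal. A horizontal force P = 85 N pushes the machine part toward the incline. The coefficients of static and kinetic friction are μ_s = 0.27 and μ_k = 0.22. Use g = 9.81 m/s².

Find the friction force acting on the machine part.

Resolve perpendicular to the incline: N = m g cos θ + P sin θ = 40×9.81×cos 22.2° + 85×sin 22.2° = 395.4 N.
Along the incline, the net driving force (taking up-slope positive) is P cos θ − m g sin θ = 78.7 − 148.3 = -69.57 N, so equilibrium requires friction f = 69.57 N (up-slope).
Maximum static friction: μ_s N = 0.27 × 395.4 = 106.8 N.
|f_req| = 69.57 ≤ 106.8 N → the machine part is in equilibrium; friction equals the required value.

f ≈ 69.6 N (up the incline)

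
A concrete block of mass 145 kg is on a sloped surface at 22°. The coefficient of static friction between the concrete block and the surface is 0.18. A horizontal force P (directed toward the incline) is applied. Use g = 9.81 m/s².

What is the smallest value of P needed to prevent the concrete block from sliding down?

P_min ≈ 297 N

The concrete block tends to slide down (tan θ > μ_s), so at the point of impending slip friction acts up-slope at its limit: f = μ_s N.
Perpendicular to the incline: N = m g cos θ + P sin θ.
Along the incline: P cos θ + μ_s N = m g sin θ, i.e. P cos θ + μ_s (m g cos θ + P sin θ) = m g sin θ.
Solving, P (cos θ + μ_s sin θ) = m g (sin θ − μ_s cos θ), so P = 1420×0.2077/0.9946 = 297 N.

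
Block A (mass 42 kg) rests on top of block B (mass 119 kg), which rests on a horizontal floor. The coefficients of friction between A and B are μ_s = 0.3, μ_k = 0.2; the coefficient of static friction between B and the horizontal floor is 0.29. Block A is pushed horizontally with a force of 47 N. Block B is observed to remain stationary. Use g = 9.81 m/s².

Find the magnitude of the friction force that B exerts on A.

Normal force at the A–B interface: N₁ = m_A g = 412 N.
Maximum static friction on A from B: μ_s N₁ = 0.3×412 = 123.6 N.
Since P = 47 N ≤ 123.6 N, A does not slip on B; friction on A equals P = 47 N.
By Newton's third law B feels 47 N forward from A. With B stationary, the floor's static friction on B balances it: f₂ = 47 N (well within μ_s(m_A+m_B)g = 458 N).

f ≈ 47 N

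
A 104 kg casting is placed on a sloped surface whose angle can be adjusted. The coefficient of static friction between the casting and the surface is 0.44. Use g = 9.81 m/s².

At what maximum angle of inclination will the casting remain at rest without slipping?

At the slip threshold, m g sin θ = μ_s · m g cos θ, so tan θ = μ_s.
θ_max = arctan(0.44) = 23.7°.

θ_max ≈ 23.7°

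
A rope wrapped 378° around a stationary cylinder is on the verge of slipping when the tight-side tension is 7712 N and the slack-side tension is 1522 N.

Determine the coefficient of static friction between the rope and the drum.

μ ≈ 0.246

T₂/T₁ = e^{μβ} → μ = ln(T₂/T₁)/β.
β = 378° = 6.597 rad.
μ = ln(7712/1522)/6.597 = ln(5.067)/6.597 = 0.246.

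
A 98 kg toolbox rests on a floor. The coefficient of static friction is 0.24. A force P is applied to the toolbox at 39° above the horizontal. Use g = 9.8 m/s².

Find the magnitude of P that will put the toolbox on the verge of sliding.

P ≈ 248 N

N = m g − P sin α (the pull lifts the toolbox).
At impending slip, P cos α = μ_s N = μ_s (m g − P sin α).
Solving: P (cos α + μ_s sin α) = μ_s m g → P = 0.24×960/(cos 39° + 0.24 sin 39°) = 230/0.9282 = 248 N.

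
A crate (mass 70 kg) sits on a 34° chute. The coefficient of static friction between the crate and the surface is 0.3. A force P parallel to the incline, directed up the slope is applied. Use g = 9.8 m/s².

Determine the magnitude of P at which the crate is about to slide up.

P ≈ 554 N

At impending motion up the slope, friction acts down-slope at its limit: f = μ_s N.
P is parallel to the surface, so N = m g cos θ = 569 N.
Along the incline: P = m g sin θ + μ_s N = 384 + 0.3×569 = 554 N.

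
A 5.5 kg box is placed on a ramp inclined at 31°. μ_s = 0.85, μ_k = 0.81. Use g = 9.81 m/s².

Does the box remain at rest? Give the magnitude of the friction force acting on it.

N = m g cos θ = 46.2 N.
Down-slope weight component: m g sin θ = 27.8 N.
μ_s N = 39.3 N.
27.8 ≤ 39.3 N, so it stays put; friction = 27.8 N.

f ≈ 27.8 N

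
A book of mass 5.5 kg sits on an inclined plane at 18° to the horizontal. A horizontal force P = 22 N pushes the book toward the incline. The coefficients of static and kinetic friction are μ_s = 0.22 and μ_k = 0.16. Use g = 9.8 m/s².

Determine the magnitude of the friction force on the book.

f ≈ 4.27 N (down the incline)

Resolve perpendicular to the incline: N = m g cos θ + P sin θ = 5.5×9.8×cos 18° + 22×sin 18° = 58.06 N.
Parallel to the incline: P cos θ − m g sin θ = 20.92 − 16.66 = 4.267 N; the friction needed to balance this is 4.267 N acting down the slope.
Maximum static friction: μ_s N = 0.22 × 58.06 = 12.77 N.
|f_req| = 4.267 ≤ 12.77 N → the book is in equilibrium; friction equals the required value.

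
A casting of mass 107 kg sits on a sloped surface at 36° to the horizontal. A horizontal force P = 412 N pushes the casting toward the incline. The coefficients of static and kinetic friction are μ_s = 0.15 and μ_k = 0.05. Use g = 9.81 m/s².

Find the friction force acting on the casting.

f ≈ 54.6 N (up the incline)

Resolve perpendicular to the incline: N = m g cos θ + P sin θ = 107×9.81×cos 36° + 412×sin 36° = 1091 N.
Parallel to the incline: P cos θ − m g sin θ = 333.3 − 617 = -283.7 N; the friction needed to balance this is 283.7 N acting up the slope.
The limit of static friction is μ_s N = 163.7 N.
|f_req| = 283.7 > 163.7 N → the casting slides down the incline; f = μ_k N = 0.05 × 1091 = 54.6 N.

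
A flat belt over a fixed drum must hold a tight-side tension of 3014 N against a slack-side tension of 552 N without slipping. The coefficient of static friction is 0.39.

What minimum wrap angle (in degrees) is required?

T₂/T₁ = e^{μβ} → β = ln(T₂/T₁)/μ.
β = ln(3014/552)/0.39 = 1.697/0.39 = 4.353 rad.
In degrees: β = 4.353 × 180/π = 249°.

β_min ≈ 249°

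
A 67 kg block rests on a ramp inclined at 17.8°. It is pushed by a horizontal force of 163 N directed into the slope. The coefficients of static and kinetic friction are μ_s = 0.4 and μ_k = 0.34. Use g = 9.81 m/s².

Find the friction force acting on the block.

Resolve perpendicular to the incline: N = m g cos θ + P sin θ = 67×9.81×cos 17.8° + 163×sin 17.8° = 675.6 N.
Parallel to the incline: P cos θ − m g sin θ = 155.2 − 200.9 = -45.73 N; the friction needed to balance this is 45.73 N acting up the slope.
Maximum static friction: μ_s N = 0.4 × 675.6 = 270.3 N.
Since 45.73 N is within the 270.3 N limit, the block stays put and friction is exactly 45.7 N.

f ≈ 45.7 N (up the incline)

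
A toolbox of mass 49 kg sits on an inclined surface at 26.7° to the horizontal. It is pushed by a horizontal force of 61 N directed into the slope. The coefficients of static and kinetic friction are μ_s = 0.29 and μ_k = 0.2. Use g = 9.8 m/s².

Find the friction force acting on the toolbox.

f ≈ 91.3 N (up the incline)

The horizontal push has a component P sin θ into the surface, so N = m g cos θ + P sin θ = 429 + 27.41 = 456.4 N.
Along the incline, the net driving force (taking up-slope positive) is P cos θ − m g sin θ = 54.5 − 215.8 = -161.3 N, so equilibrium requires friction f = 161.3 N (up-slope).
The limit of static friction is μ_s N = 132.4 N.
|f_req| = 161.3 > 132.4 N → the toolbox slides down the incline; f = μ_k N = 0.2 × 456.4 = 91.3 N.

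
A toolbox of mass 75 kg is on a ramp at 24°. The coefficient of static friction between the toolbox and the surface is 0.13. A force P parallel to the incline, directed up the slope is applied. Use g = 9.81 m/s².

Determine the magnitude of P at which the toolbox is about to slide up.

At impending motion up the slope, friction acts down-slope at its limit: f = μ_s N.
P is parallel to the surface, so N = m g cos θ = 672 N.
Along the incline: P = m g sin θ + μ_s N = 299 + 0.13×672 = 387 N.

P ≈ 387 N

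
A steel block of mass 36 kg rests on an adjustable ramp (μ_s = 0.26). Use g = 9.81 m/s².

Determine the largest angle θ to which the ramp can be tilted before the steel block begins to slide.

At the slip threshold, m g sin θ = μ_s · m g cos θ, so tan θ = μ_s.
θ_max = arctan(0.26) = 14.6°.

θ_max ≈ 14.6°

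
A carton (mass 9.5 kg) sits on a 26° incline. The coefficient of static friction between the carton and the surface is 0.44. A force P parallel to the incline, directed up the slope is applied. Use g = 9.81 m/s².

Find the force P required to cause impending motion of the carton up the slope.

P ≈ 77.7 N

At impending motion up the slope, friction acts down-slope at its limit: f = μ_s N.
P is parallel to the surface, so N = m g cos θ = 83.8 N.
Along the incline: P = m g sin θ + μ_s N = 40.9 + 0.44×83.8 = 77.7 N.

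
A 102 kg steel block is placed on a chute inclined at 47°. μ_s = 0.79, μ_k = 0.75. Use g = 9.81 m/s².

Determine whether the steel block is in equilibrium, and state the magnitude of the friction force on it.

f ≈ 512 N

N = m g cos θ = 682 N.
Down-slope weight component: m g sin θ = 732 N.
μ_s N = 539 N.
732 > 539 N, so it slides; kinetic friction f = μ_k N = 0.75×682 = 512 N.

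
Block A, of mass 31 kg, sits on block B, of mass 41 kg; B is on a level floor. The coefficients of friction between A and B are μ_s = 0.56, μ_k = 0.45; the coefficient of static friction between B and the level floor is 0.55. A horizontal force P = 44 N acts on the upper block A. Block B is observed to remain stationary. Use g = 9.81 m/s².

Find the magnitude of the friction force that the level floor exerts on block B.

Between the blocks, N₁ = m_A g = 304.1 N.
So the A–B interface can sustain at most μ_s N₁ = 170.3 N of static friction.
P = 44 N is within that limit, so A and B move together (both at rest); the A–B friction is simply f₁ = P = 44 N.
B experiences an equal 44 N forward from A (third law). B is in equilibrium, so the floor supplies f₂ = 44 N of static friction (limit μ_s(m_A+m_B)g = 388.5 N, not exceeded).

f ≈ 44 N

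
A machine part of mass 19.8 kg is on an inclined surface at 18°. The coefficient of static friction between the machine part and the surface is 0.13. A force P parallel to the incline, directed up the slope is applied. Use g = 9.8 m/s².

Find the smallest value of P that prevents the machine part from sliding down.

P_min ≈ 36 N

The machine part tends to slide down (tan θ > μ_s), so at the point of impending slip friction acts up-slope at its limit: f = μ_s N.
P is parallel to the surface, so N = m g cos θ = 185 N.
Along the incline: P + μ_s N = m g sin θ, so P = 60 − 0.13×185 = 36 N.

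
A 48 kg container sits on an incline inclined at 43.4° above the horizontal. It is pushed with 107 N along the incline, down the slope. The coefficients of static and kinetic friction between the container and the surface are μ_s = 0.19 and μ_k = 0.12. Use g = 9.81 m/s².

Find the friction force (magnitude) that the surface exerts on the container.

f ≈ 41.1 N (up the incline)

Perpendicular to the surface, N = m g cos θ = 48·9.81·cos 43.4° = 342.1 N.
Parallel to the incline, ΣF = 0 gives f = m g sin θ + P = 323.5 + 107 = 430.5 N (up-slope positive).
Static friction can supply at most μ_s N = 65 N.
|430.5| exceeds 65 N, so the container slips down-slope; friction is kinetic, f = μ_k N = 0.12×342.1 = 41.1 N.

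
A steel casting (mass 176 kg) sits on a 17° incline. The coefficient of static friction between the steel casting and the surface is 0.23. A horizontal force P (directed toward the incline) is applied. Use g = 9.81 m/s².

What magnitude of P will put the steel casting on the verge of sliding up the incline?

P ≈ 995 N

At impending motion up the slope, friction acts down-slope at its limit: f = μ_s N.
Perpendicular to the incline: N = m g cos θ + P sin θ.
Along the incline: P cos θ = m g sin θ + μ_s N = m g sin θ + μ_s (m g cos θ + P sin θ).
Solving, P (cos θ − μ_s sin θ) = m g (sin θ + μ_s cos θ), so P = 176×9.81×(sin 17° + 0.23 cos 17°)/(cos 17° − 0.23 sin 17°) = 1730×0.5123/0.8891 = 995 N.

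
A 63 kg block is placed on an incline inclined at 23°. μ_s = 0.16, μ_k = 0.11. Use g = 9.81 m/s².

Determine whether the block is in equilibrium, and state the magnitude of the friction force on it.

N = m g cos θ = 569 N.
Down-slope weight component: m g sin θ = 241 N.
μ_s N = 91 N.
241 > 91 N, so it slides; kinetic friction f = μ_k N = 0.11×569 = 62.6 N.

f ≈ 62.6 N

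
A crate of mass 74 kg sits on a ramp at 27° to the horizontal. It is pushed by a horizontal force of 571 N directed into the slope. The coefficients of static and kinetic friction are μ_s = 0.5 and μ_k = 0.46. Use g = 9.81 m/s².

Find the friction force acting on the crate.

f ≈ 179 N (down the incline)

The horizontal push has a component P sin θ into the surface, so N = m g cos θ + P sin θ = 646.8 + 259.2 = 906 N.
Parallel to the incline: P cos θ − m g sin θ = 508.8 − 329.6 = 179.2 N; the friction needed to balance this is 179.2 N acting down the slope.
The limit of static friction is μ_s N = 453 N.
Since 179.2 N is within the 453 N limit, the crate stays put and friction is exactly 179 N.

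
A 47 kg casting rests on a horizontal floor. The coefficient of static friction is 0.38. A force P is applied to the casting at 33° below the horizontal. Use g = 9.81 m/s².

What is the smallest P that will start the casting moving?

P ≈ 277 N

N = m g + P sin α (the push presses the casting into the horizontal floor).
At impending slip, P cos α = μ_s N = μ_s (m g + P sin α).
Solving: P (cos α − μ_s sin α) = μ_s m g → P = 0.38×461/(cos 33° − 0.38 sin 33°) = 175/0.6317 = 277 N.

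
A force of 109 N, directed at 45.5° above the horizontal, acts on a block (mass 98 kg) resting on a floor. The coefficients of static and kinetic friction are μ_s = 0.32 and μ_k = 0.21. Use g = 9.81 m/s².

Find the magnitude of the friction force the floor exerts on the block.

f ≈ 76.4 N

N = m g − P sin α = 961.4 − 109×sin 45.5° = 883.6 N.
For equilibrium, f = P cos α = 109×cos 45.5° = 76.4 N.
The static-friction limit is μ_s N = 282.8 N.
76.4 ≤ 282.8 N → static; friction equals the required 76.4 N.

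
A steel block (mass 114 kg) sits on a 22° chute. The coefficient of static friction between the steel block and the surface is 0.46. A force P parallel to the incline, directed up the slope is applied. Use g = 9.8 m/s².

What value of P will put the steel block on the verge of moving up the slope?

P ≈ 895 N

At impending motion up the slope, friction acts down-slope at its limit: f = μ_s N.
P is parallel to the surface, so N = m g cos θ = 1040 N.
Along the incline: P = m g sin θ + μ_s N = 419 + 0.46×1040 = 895 N.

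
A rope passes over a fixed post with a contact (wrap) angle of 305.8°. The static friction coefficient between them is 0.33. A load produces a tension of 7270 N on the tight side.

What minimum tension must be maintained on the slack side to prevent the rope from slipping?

Capstan equation at impending slip: T_tight/T_slack = e^{μβ}.
β = 305.8° = 5.337 rad; e^{μβ} = e^{0.33×5.337} = 5.82.
T_slack = T_tight / e^{μβ} = 7270 / 5.82 = 1250 N.

T_min ≈ 1250 N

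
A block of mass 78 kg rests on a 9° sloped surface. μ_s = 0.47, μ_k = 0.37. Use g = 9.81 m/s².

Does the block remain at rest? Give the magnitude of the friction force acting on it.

N = m g cos θ = 756 N.
Down-slope weight component: m g sin θ = 120 N.
μ_s N = 355 N.
120 ≤ 355 N, so it stays put; friction = 120 N.

f ≈ 120 N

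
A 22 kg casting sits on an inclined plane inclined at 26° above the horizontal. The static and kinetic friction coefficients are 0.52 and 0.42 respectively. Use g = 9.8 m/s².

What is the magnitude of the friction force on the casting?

f ≈ 94.5 N (up the incline)

The normal reaction is N = m g cos θ = 193.8 N.
For equilibrium along the incline, friction must balance the weight component: f = m g sin θ = 94.51 N up the slope.
The static-friction ceiling is μ_s N = 0.52 × 193.8 = 100.8 N.
Since |94.51| ≤ 100.8 N, static friction is sufficient; f equals the required value, not μ_s N.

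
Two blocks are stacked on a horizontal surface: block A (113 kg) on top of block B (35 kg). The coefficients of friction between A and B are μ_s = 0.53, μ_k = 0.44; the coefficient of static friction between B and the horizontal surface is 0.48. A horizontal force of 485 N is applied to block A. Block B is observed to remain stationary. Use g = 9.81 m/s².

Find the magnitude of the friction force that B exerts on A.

f ≈ 485 N

The normal force B exerts on A is simply A's weight, N₁ = 1109 N.
Maximum static friction on A from B: μ_s N₁ = 0.53×1109 = 587.5 N.
P = 485 N is within that limit, so A and B move together (both at rest); the A–B friction is simply f₁ = P = 485 N.
B experiences an equal 485 N forward from A (third law). B is in equilibrium, so the floor supplies f₂ = 485 N of static friction (limit μ_s(m_A+m_B)g = 696.9 N, not exceeded).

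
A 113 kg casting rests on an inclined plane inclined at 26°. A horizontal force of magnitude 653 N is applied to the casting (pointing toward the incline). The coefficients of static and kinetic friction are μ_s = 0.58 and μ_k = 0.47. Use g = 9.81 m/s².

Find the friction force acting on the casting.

The horizontal push has a component P sin θ into the surface, so N = m g cos θ + P sin θ = 996.3 + 286.3 = 1283 N.
Along the incline, the net driving force (taking up-slope positive) is P cos θ − m g sin θ = 586.9 − 485.9 = 101 N, so equilibrium requires friction f = -101 N (down-slope).
Maximum static friction: μ_s N = 0.58 × 1283 = 743.9 N.
|f_req| = 101 ≤ 743.9 N → the casting is in equilibrium; friction equals the required value.

f ≈ 101 N (down the incline)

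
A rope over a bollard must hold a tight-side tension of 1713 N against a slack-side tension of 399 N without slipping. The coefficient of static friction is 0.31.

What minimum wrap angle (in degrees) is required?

T₂/T₁ = e^{μβ} → β = ln(T₂/T₁)/μ.
β = ln(1713/399)/0.31 = 1.457/0.31 = 4.7 rad.
In degrees: β = 4.7 × 180/π = 269°.

β_min ≈ 269°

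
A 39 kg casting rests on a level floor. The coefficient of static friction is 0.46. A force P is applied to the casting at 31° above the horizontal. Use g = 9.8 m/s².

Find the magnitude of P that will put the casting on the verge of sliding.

P ≈ 161 N

N = m g − P sin α (the pull lifts the casting).
At impending slip, P cos α = μ_s N = μ_s (m g − P sin α).
Solving: P (cos α + μ_s sin α) = μ_s m g → P = 0.46×382/(cos 31° + 0.46 sin 31°) = 176/1.094 = 161 N.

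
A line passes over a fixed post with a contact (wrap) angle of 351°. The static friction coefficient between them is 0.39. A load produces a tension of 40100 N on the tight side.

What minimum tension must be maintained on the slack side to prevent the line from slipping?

Capstan equation at impending slip: T_tight/T_slack = e^{μβ}.
β = 351° = 6.126 rad; e^{μβ} = e^{0.39×6.126} = 10.9.
T_slack = T_tight / e^{μβ} = 40100 / 10.9 = 3680 N.

T_min ≈ 3680 N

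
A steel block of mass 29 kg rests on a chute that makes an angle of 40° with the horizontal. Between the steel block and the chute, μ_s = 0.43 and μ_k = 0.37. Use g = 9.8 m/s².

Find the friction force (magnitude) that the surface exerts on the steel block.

f ≈ 80.6 N (up the incline)

Perpendicular to the surface, N = m g cos θ = 29·9.8·cos 40° = 217.7 N.
Along the slope the weight component is m g sin θ = 182.7 N; friction must supply exactly this, acting up-slope.
The static-friction ceiling is μ_s N = 0.43 × 217.7 = 93.62 N.
Since |182.7| > 93.62 N, static friction cannot hold it; the steel block slides down the incline and kinetic friction applies: f = μ_k N = 0.37 × 217.7 = 80.6 N.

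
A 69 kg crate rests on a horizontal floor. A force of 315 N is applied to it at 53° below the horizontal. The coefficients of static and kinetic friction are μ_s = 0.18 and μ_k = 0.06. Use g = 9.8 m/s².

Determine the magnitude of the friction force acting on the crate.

The vertical component of P adds to the normal force: N = m g + P sin α = 676.2 + 251.6 = 927.8 N.
Horizontally, friction must balance P cos α = 189.6 N.
The static-friction limit is μ_s N = 167 N.
The required friction exceeds μ_s N, so the crate moves and f = μ_k N = 55.7 N.

f ≈ 55.7 N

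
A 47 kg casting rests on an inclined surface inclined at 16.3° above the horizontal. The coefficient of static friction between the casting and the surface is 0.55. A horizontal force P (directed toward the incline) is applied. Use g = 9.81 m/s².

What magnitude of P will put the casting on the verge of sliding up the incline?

At impending motion up the slope, friction acts down-slope at its limit: f = μ_s N.
Perpendicular to the incline: N = m g cos θ + P sin θ.
Along the incline: P cos θ = m g sin θ + μ_s N = m g sin θ + μ_s (m g cos θ + P sin θ).
Solving, P (cos θ − μ_s sin θ) = m g (sin θ + μ_s cos θ), so P = 47×9.81×(sin 16.3° + 0.55 cos 16.3°)/(cos 16.3° − 0.55 sin 16.3°) = 461×0.8086/0.8054 = 463 N.

P ≈ 463 N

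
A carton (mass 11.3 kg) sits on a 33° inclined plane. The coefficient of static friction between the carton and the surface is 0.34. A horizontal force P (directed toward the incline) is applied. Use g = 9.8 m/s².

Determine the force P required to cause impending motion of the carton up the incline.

At impending motion up the slope, friction acts down-slope at its limit: f = μ_s N.
Perpendicular to the incline: N = m g cos θ + P sin θ.
Along the incline: P cos θ = m g sin θ + μ_s N = m g sin θ + μ_s (m g cos θ + P sin θ).
Solving, P (cos θ − μ_s sin θ) = m g (sin θ + μ_s cos θ), so P = 11.3×9.8×(sin 33° + 0.34 cos 33°)/(cos 33° − 0.34 sin 33°) = 111×0.8298/0.6535 = 141 N.

P ≈ 141 N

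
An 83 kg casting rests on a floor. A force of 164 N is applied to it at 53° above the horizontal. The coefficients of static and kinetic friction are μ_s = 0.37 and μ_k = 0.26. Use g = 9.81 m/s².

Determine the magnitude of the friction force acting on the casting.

The vertical component of P reduces the normal force: N = m g − P sin α = 814.2 − 131 = 683.3 N.
For equilibrium, f = P cos α = 164×cos 53° = 98.7 N.
The static-friction limit is μ_s N = 252.8 N.
Since 98.7 N does not exceed the limit, the casting stays at rest and f = 98.7 N.

f ≈ 98.7 N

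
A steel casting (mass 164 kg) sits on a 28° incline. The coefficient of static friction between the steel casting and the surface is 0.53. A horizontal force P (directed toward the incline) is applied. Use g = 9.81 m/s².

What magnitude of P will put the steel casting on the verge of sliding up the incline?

At impending motion up the slope, friction acts down-slope at its limit: f = μ_s N.
Perpendicular to the incline: N = m g cos θ + P sin θ.
Along the incline: P cos θ = m g sin θ + μ_s N = m g sin θ + μ_s (m g cos θ + P sin θ).
Solving, P (cos θ − μ_s sin θ) = m g (sin θ + μ_s cos θ), so P = 164×9.81×(sin 28° + 0.53 cos 28°)/(cos 28° − 0.53 sin 28°) = 1610×0.9374/0.6341 = 2380 N.

P ≈ 2380 N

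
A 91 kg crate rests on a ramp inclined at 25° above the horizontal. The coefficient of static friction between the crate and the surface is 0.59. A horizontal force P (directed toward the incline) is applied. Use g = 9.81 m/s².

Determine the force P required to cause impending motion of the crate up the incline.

P ≈ 1300 N

At impending motion up the slope, friction acts down-slope at its limit: f = μ_s N.
Perpendicular to the incline: N = m g cos θ + P sin θ.
Along the incline: P cos θ = m g sin θ + μ_s N = m g sin θ + μ_s (m g cos θ + P sin θ).
Solving, P (cos θ − μ_s sin θ) = m g (sin θ + μ_s cos θ), so P = 91×9.81×(sin 25° + 0.59 cos 25°)/(cos 25° − 0.59 sin 25°) = 893×0.9573/0.657 = 1300 N.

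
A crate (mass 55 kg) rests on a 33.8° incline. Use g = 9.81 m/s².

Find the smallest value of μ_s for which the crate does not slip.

μ_s,min ≈ 0.669

At the slip threshold m g sin θ = μ_s m g cos θ, so μ_s,min = tan θ.
μ_s,min = tan 33.8° = 0.669.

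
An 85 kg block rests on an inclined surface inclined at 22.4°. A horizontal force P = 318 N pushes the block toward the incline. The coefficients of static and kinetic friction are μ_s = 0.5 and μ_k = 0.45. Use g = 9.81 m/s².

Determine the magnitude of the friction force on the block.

Normal direction: N = m g cos θ + P sin θ = 892.1 N.
Parallel to the incline: P cos θ − m g sin θ = 294 − 317.8 = -23.75 N; the friction needed to balance this is 23.75 N acting up the slope.
The limit of static friction is μ_s N = 446.1 N.
Since 23.75 N is within the 446.1 N limit, the block stays put and friction is exactly 23.7 N.

f ≈ 23.7 N (up the incline)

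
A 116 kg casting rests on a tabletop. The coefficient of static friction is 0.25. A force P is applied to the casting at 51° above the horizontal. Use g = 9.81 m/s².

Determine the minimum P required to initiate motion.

P ≈ 345 N

N = m g − P sin α (the pull lifts the casting).
At impending slip, P cos α = μ_s N = μ_s (m g − P sin α).
Solving: P (cos α + μ_s sin α) = μ_s m g → P = 0.25×1140/(cos 51° + 0.25 sin 51°) = 284/0.8236 = 345 N.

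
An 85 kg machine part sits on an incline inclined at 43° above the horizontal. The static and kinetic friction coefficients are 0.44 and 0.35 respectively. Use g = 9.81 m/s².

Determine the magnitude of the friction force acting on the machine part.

f ≈ 213 N (up the incline)

Perpendicular to the surface, N = m g cos θ = 85·9.81·cos 43° = 609.8 N.
For equilibrium along the incline, friction must balance the weight component: f = m g sin θ = 568.7 N up the slope.
Static friction can supply at most μ_s N = 268.3 N.
|568.7| exceeds 268.3 N, so the machine part slips down-slope; friction is kinetic, f = μ_k N = 0.35×609.8 = 213 N.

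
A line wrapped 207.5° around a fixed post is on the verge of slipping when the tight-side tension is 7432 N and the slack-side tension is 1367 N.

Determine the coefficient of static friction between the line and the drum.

T₂/T₁ = e^{μβ} → μ = ln(T₂/T₁)/β.
β = 207.5° = 3.622 rad.
μ = ln(7432/1367)/3.622 = ln(5.437)/3.622 = 0.468.

μ ≈ 0.468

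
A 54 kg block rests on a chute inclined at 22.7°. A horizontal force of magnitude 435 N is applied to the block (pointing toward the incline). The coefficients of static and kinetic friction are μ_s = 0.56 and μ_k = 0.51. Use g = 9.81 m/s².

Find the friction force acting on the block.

f ≈ 197 N (down the incline)

Normal direction: N = m g cos θ + P sin θ = 656.6 N.
Along the incline, the net driving force (taking up-slope positive) is P cos θ − m g sin θ = 401.3 − 204.4 = 196.9 N, so equilibrium requires friction f = -196.9 N (down-slope).
Maximum static friction: μ_s N = 0.56 × 656.6 = 367.7 N.
|f_req| = 196.9 ≤ 367.7 N → the block is in equilibrium; friction equals the required value.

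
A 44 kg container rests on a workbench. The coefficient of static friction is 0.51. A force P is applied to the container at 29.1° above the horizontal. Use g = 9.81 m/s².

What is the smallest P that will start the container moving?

P ≈ 196 N

N = m g − P sin α (the pull lifts the container).
At impending slip, P cos α = μ_s N = μ_s (m g − P sin α).
Solving: P (cos α + μ_s sin α) = μ_s m g → P = 0.51×432/(cos 29.1° + 0.51 sin 29.1°) = 220/1.122 = 196 N.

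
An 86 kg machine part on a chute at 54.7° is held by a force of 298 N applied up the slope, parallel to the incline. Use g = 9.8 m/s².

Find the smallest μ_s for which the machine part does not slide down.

N = m g cos θ = 487 N.
Friction must make up the shortfall along the incline: f = m g sin θ − P = 687.8 − 298 = 389.8 N.
At the threshold f = μ_s N, so μ_s,min = 389.8/487 = 0.8.

μ_s,min ≈ 0.8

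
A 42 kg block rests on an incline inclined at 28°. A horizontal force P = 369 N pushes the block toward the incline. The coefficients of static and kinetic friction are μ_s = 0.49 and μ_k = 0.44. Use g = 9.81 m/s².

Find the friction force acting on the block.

f ≈ 132 N (down the incline)

The horizontal push has a component P sin θ into the surface, so N = m g cos θ + P sin θ = 363.8 + 173.2 = 537 N.
Along the incline, the net driving force (taking up-slope positive) is P cos θ − m g sin θ = 325.8 − 193.4 = 132.4 N, so equilibrium requires friction f = -132.4 N (down-slope).
Maximum static friction: μ_s N = 0.49 × 537 = 263.1 N.
|f_req| = 132.4 ≤ 263.1 N → the block is in equilibrium; friction equals the required value.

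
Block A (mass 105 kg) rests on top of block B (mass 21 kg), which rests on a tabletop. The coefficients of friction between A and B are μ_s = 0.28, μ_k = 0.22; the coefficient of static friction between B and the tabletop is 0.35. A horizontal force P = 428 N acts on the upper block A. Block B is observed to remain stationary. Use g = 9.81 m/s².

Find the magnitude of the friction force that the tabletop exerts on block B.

Normal force at the A–B interface: N₁ = m_A g = 1030 N.
So the A–B interface can sustain at most μ_s N₁ = 288.4 N of static friction.
P = 428 N exceeds that limit, so A slips over B and the interface friction becomes kinetic: f₁ = μ_k N₁ = 0.22×1030 = 227 N.
By Newton's third law B feels 227 N forward from A. With B stationary, the floor's static friction on B balances it: f₂ = 227 N (well within μ_s(m_A+m_B)g = 432.6 N).

f ≈ 227 N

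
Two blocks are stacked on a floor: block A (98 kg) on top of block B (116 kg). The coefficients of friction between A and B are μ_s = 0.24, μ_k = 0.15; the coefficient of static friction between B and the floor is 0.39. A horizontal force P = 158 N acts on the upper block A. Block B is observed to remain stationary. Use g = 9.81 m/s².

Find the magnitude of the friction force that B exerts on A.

Between the blocks, N₁ = m_A g = 961.4 N.
So the A–B interface can sustain at most μ_s N₁ = 230.7 N of static friction.
Since P = 158 N ≤ 230.7 N, A does not slip on B; friction on A equals P = 158 N.
B experiences an equal 158 N forward from A (third law). B is in equilibrium, so the floor supplies f₂ = 158 N of static friction (limit μ_s(m_A+m_B)g = 818.7 N, not exceeded).

f ≈ 158 N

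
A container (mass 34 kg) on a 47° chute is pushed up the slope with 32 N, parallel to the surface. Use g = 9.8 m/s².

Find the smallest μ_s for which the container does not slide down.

μ_s,min ≈ 0.932

N = m g cos θ = 227.2 N.
Friction must make up the shortfall along the incline: f = m g sin θ − P = 243.7 − 32 = 211.7 N.
At the threshold f = μ_s N, so μ_s,min = 211.7/227.2 = 0.932.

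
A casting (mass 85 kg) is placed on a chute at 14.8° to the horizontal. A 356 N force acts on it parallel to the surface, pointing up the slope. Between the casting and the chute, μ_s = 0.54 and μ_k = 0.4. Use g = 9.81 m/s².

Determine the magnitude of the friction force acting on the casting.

The normal reaction is N = m g cos θ = 806.2 N.
The friction needed for equilibrium is m g sin θ − P = 213 − 356 = -143 N, measured positive up-slope.
Static friction can supply at most μ_s N = 435.3 N.
Since |-143| ≤ 435.3 N, the casting remains in static equilibrium and friction takes exactly the required value.

f ≈ 143 N (down the incline)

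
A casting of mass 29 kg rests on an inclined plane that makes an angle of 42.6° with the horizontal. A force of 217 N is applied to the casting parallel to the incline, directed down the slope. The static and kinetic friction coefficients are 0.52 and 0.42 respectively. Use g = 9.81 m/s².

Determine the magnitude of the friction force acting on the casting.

f ≈ 88 N (up the incline)

Perpendicular to the surface, N = m g cos θ = 29·9.81·cos 42.6° = 209.4 N.
Parallel to the incline, ΣF = 0 gives f = m g sin θ + P = 192.6 + 217 = 409.6 N (up-slope positive).
Static friction can supply at most μ_s N = 108.9 N.
|409.6| exceeds 108.9 N, so the casting slips down-slope; friction is kinetic, f = μ_k N = 0.42×209.4 = 88 N.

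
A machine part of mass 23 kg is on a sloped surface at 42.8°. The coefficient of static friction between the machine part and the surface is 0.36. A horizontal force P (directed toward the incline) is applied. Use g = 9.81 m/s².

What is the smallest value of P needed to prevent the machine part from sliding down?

P_min ≈ 95.8 N

The machine part tends to slide down (tan θ > μ_s), so at the point of impending slip friction acts up-slope at its limit: f = μ_s N.
Perpendicular to the incline: N = m g cos θ + P sin θ.
Along the incline: P cos θ + μ_s N = m g sin θ, i.e. P cos θ + μ_s (m g cos θ + P sin θ) = m g sin θ.
Solving, P (cos θ + μ_s sin θ) = m g (sin θ − μ_s cos θ), so P = 226×0.4153/0.9783 = 95.8 N.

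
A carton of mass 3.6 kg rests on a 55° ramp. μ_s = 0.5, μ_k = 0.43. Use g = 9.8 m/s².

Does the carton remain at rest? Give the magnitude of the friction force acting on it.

f ≈ 8.7 N

N = m g cos θ = 20.2 N.
Down-slope weight component: m g sin θ = 28.9 N.
μ_s N = 10.1 N.
28.9 > 10.1 N, so it slides; kinetic friction f = μ_k N = 0.43×20.2 = 8.7 N.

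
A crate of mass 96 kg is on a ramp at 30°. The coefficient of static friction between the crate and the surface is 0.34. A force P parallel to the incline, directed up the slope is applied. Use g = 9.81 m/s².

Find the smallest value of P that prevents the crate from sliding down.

The crate tends to slide down (tan θ > μ_s), so at the point of impending slip friction acts up-slope at its limit: f = μ_s N.
P is parallel to the surface, so N = m g cos θ = 816 N.
Along the incline: P + μ_s N = m g sin θ, so P = 471 − 0.34×816 = 194 N.

P_min ≈ 194 N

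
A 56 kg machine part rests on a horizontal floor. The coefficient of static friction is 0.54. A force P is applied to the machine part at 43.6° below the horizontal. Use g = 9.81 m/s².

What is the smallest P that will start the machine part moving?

N = m g + P sin α (the push presses the machine part into the horizontal floor).
At impending slip, P cos α = μ_s N = μ_s (m g + P sin α).
Solving: P (cos α − μ_s sin α) = μ_s m g → P = 0.54×549/(cos 43.6° − 0.54 sin 43.6°) = 297/0.3518 = 843 N.

P ≈ 843 N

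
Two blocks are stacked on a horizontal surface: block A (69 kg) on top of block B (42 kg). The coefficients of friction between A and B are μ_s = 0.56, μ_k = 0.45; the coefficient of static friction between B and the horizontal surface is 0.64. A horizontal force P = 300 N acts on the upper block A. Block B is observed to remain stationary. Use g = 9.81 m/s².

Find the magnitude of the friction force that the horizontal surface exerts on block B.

Between the blocks, N₁ = m_A g = 676.9 N.
So the A–B interface can sustain at most μ_s N₁ = 379.1 N of static friction.
Since P = 300 N ≤ 379.1 N, A does not slip on B; friction on A equals P = 300 N.
By Newton's third law B feels 300 N forward from A. With B stationary, the floor's static friction on B balances it: f₂ = 300 N (well within μ_s(m_A+m_B)g = 696.9 N).

f ≈ 300 N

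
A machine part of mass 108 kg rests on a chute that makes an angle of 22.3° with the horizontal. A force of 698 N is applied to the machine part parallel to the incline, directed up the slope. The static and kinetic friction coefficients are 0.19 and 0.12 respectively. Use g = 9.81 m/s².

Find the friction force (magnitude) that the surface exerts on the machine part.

f ≈ 118 N (down the incline)

The normal reaction is N = m g cos θ = 980.2 N.
For equilibrium along the incline the friction force must supply f = m g sin θ − P = 402 − 698 = -296 N (positive meaning up-slope).
The static-friction ceiling is μ_s N = 0.19 × 980.2 = 186.2 N.
|-296| exceeds 186.2 N, so the machine part slips up-slope; friction is kinetic, f = μ_k N = 0.12×980.2 = 118 N.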